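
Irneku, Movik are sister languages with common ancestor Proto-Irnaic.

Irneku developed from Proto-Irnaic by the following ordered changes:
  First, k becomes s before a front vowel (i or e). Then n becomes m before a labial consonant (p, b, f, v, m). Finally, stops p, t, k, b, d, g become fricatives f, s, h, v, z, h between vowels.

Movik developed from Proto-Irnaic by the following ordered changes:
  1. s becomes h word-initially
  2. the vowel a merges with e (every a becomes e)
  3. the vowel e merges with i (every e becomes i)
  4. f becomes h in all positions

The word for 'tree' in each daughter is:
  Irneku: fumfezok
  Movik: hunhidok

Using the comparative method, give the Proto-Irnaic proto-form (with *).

*funfedok

Position 5: Irneku has e, Movik has i. Irneku preserves e here (none of its changes turn any other segment into e), so the proto-segment is *e.
Position 4: Irneku has f, Movik has h. Taking the neighbouring segments as reconstructed: Irneku f can only go back to *f; Movik h could go back to *f or *h — the one source consistent with every daughter is *f.
Verify the candidate proto-form against each daughter:
Irneku: *funfedok
  funfedok (rule 1 does not apply)
  funfedok → fumfedok   [nasal place assimilation]
  fumfedok → fumfezok   [intervocalic lenition]
  giving Irneku fumfezok.
Movik: start from *funfedok.
  rule 1: no change — funfedok
  rule 2: no change — funfedok
  rule 3 (vowel merger): funfedok → funfidok
  rule 4 (unconditioned shift): funfidok → hunhidok
  ⇒ Movik hunhidok
Only *funfedok yields all of Irneku fumfezok, Movik hunhidok.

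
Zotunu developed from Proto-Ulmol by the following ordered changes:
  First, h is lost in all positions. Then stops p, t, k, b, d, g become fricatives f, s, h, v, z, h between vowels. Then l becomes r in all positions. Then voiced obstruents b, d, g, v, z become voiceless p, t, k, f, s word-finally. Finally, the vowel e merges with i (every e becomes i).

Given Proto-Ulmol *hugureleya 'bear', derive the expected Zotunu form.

uhuririya

Zotunu: start from *hugureleya.
  rule 1 (h-loss): hugureleya → ugureleya
  rule 2 (intervocalic lenition): ugureleya → uhureleya
  rule 3 (unconditioned shift): uhureleya → uhurereya
  rule 4: no change — uhurereya
  rule 5 (vowel merger): uhurereya → uhuririya
  ⇒ Zotunu uhuririya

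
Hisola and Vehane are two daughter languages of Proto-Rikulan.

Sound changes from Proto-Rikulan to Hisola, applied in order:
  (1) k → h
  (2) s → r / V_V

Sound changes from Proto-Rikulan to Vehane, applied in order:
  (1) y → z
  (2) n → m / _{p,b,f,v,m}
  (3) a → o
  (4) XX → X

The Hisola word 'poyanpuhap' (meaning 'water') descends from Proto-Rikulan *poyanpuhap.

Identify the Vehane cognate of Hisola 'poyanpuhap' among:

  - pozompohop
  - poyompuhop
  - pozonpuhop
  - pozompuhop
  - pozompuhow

Vehane: *poyanpuhap > pozanpuhap > pozampuhap > pozompuhop  (by unconditioned shift, nasal place assimilation, vowel merger)
Only 'pozompuhop' matches the regular Vehane development of *poyanpuhap.

pozompuhop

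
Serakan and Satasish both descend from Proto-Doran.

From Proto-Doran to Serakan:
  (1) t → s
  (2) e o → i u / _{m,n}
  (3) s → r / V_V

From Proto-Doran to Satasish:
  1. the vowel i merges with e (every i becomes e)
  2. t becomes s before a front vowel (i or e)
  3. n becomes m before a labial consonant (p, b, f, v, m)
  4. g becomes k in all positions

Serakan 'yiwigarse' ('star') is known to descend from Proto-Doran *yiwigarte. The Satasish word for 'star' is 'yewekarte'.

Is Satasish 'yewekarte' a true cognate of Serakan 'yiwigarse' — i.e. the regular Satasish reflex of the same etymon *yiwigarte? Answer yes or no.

Derive the expected Satasish reflex of *yiwigarte:
Satasish: start from *yiwigarte.
  rule 1 (vowel merger): yiwigarte → yewegarte
  rule 2 (palatalisation): yewegarte → yewegarse
  rule 3: no change — yewegarse
  rule 4 (unconditioned shift): yewegarse → yewekarse
  ⇒ Satasish yewekarse
The regular Satasish reflex would be 'yewekarse', but the attested form is 'yewekarte'. The correspondence is irregular, so they are not cognates (the Satasish form has a different source).

no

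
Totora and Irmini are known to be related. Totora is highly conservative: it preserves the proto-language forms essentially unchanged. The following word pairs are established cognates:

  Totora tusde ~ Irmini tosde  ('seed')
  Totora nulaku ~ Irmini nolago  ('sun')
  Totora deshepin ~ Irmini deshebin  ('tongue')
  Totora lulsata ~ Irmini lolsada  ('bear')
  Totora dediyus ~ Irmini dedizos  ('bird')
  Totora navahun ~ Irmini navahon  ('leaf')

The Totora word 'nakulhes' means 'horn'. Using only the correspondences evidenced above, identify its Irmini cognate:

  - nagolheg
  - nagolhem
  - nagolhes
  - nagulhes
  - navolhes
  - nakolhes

nagolhes

nulaku ~ nolago — Totora k corresponds to Irmini g between vowels (before a back vowel).
tusde ~ tosde, nulaku ~ nolago — Totora u corresponds to Irmini o after a consonant, before a consonant other than r, m, n, p, b, f, v.
Applying these to Totora 'nakulhes':
  nakulhes → nagulhes   (k→g between vowels (before a back vowel))
  nagulhes → nagolhes   (u→o after a consonant, before a consonant other than r, m, n, p, b, f, v)
So the Irmini cognate is 'nagolhes'.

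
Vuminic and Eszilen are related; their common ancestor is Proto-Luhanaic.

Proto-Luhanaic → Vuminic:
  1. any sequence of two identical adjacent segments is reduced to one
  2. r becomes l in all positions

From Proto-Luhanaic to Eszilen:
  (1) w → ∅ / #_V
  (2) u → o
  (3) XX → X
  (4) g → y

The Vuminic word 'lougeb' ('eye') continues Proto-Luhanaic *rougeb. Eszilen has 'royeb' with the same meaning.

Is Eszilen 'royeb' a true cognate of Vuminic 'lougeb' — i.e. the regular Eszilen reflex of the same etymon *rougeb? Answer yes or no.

yes

Derive the expected Eszilen reflex of *rougeb:
Eszilen: *rougeb > roogeb > rogeb > royeb  (by vowel merger, degemination, unconditioned shift)
Eszilen 'royeb' matches the regular reflex exactly, so the pair is cognate.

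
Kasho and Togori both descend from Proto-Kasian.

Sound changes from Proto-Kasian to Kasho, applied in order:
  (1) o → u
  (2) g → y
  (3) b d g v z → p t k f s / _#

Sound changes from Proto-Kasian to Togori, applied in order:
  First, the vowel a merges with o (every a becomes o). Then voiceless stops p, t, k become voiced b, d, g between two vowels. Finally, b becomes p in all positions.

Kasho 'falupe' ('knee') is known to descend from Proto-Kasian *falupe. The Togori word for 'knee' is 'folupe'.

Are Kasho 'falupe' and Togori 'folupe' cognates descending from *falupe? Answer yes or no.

yes

Derive the expected Togori reflex of *falupe:
Togori: start from *falupe.
  rule 1 (vowel merger): falupe → folupe
  rule 2 (intervocalic voicing): folupe → folube
  rule 3 (unconditioned shift): folube → folupe
  ⇒ Togori folupe
Togori 'folupe' matches the regular reflex exactly, so the pair is cognate.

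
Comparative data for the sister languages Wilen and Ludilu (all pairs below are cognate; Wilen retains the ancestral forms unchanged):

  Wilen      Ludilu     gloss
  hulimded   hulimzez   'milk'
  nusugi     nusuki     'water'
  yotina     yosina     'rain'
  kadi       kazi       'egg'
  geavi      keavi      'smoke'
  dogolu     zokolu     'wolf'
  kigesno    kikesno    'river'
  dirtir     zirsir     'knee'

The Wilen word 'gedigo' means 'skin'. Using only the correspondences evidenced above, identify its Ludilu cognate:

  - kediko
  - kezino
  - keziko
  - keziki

geavi ~ keavi — Wilen g corresponds to Ludilu k word-initially before a front vowel.
kadi ~ kazi — Wilen d corresponds to Ludilu z between vowels (before a front vowel).
dogolu ~ zokolu — Wilen g corresponds to Ludilu k between vowels (before a back vowel).
Applying these to Wilen 'gedigo':
  gedigo → kedigo   (g→k word-initially before a front vowel)
  kedigo → kezigo   (d→z between vowels (before a front vowel))
  kezigo → keziko   (g→k between vowels (before a back vowel))
So the Ludilu cognate is 'keziko'.

keziko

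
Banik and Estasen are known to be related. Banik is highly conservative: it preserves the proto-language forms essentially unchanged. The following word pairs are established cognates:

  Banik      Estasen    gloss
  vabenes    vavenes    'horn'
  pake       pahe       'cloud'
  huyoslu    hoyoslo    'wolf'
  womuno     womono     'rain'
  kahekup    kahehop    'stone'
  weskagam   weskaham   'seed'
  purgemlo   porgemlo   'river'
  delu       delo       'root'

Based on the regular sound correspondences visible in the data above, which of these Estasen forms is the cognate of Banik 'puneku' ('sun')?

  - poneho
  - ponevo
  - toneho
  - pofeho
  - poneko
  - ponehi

poneho

womuno ~ womono — Banik u corresponds to Estasen o after a consonant, before a nasal.
kahekup ~ kahehop — Banik k corresponds to Estasen h between vowels (before a back vowel).
huyoslu ~ hoyoslo, delu ~ delo — Banik u corresponds to Estasen o word-finally.
Applying these to Banik 'puneku':
  puneku → poneku   (u→o after a consonant, before a nasal)
  poneku → ponehu   (k→h between vowels (before a back vowel))
  ponehu → poneho   (u→o word-finally)
So the Estasen cognate is 'poneho'.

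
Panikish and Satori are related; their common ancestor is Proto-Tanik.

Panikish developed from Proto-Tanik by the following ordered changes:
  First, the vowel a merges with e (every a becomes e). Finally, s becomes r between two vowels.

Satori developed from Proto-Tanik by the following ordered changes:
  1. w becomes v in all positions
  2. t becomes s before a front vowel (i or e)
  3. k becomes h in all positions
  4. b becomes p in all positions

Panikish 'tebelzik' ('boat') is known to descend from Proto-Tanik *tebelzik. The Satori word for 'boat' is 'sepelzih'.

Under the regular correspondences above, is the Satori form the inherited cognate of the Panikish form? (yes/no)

yes

Derive the expected Satori reflex of *tebelzik:
Satori: *tebelzik > sebelzik > sebelzih > sepelzih  (by palatalisation, unconditioned shift, unconditioned shift)
Satori 'sepelzih' matches the regular reflex exactly, so the pair is cognate.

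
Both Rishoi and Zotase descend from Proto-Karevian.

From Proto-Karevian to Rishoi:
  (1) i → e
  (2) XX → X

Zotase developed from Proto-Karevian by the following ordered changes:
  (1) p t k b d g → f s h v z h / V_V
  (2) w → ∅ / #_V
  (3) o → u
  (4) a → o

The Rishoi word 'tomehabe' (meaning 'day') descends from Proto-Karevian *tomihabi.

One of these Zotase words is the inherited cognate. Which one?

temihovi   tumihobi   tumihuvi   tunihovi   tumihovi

tumihovi

Zotase: *tomihabi > tomihavi > tumihavi > tumihovi  (by intervocalic lenition, vowel merger, vowel merger)
Only 'tumihovi' matches the regular Zotase development of *tomihabi.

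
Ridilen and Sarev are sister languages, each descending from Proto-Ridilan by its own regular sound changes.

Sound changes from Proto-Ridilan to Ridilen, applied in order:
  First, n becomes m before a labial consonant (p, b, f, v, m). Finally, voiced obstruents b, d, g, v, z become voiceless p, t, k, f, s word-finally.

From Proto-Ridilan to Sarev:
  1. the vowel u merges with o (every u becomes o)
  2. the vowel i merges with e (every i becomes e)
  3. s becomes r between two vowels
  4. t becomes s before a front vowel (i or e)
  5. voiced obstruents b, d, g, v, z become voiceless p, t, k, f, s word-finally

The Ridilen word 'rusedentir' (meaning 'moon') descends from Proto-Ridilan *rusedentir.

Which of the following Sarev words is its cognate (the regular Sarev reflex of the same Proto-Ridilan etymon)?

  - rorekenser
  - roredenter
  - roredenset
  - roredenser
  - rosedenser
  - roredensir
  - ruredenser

Sarev: *rusedentir > rosedentir > rosedenter > roredenter > roredenser  (by vowel merger, vowel merger, rhotacism, palatalisation)
Only 'roredenser' matches the regular Sarev development of *rusedentir.

roredenser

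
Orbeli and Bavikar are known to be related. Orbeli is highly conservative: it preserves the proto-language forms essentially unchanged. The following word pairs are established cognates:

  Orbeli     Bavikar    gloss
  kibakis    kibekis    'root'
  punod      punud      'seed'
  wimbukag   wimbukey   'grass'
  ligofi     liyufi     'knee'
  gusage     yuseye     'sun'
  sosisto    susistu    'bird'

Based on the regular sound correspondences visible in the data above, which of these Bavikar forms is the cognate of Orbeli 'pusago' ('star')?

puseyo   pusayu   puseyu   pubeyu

kibakis ~ kibekis, wimbukag ~ wimbukey — Orbeli a corresponds to Bavikar e after a consonant, before a consonant other than r, m, n, p, b, f, v.
ligofi ~ liyufi — Orbeli g corresponds to Bavikar y between vowels (before a back vowel).
sosisto ~ susistu — Orbeli o corresponds to Bavikar u word-finally.
Applying these to Orbeli 'pusago':
  pusago → pusego   (a→e after a consonant, before a consonant other than r, m, n, p, b, f, v)
  pusego → puseyo   (g→y between vowels (before a back vowel))
  puseyo → puseyu   (o→u word-finally)
So the Bavikar cognate is 'puseyu'.

puseyu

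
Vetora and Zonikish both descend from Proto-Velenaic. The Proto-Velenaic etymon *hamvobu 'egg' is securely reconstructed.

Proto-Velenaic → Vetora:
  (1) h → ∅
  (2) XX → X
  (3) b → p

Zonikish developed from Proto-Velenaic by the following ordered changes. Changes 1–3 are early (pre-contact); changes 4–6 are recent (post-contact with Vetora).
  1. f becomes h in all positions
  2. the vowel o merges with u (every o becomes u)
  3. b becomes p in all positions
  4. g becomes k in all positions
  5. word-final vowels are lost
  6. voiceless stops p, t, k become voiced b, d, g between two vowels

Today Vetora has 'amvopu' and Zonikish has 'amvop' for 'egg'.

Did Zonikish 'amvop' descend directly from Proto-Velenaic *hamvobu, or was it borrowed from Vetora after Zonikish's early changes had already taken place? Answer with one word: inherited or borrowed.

If inherited, *hamvobu would pass through all of Zonikish's changes:
Zonikish: *hamvobu
  hamvobu (rule 1 does not apply)
  hamvobu → hamvubu   [vowel merger]
  hamvubu → hamvupu   [unconditioned shift]
  hamvupu (rule 4 does not apply)
  hamvupu → hamvup   [apocope]
  hamvup (rule 6 does not apply)
  giving Zonikish hamvup.
If borrowed from Vetora 'amvopu' after the early changes, it would undergo only the recent ones:
  rule 4 (unconditioned shift): no change (amvopu)
  rule 5 (apocope): amvopu → amvop
  rule 6 (intervocalic voicing): no change (amvop)
  ⇒ as a loan: amvop
Zonikish 'amvop' matches the loan outcome 'amvop', not the inherited 'hamvup' — it skipped the early Zonikish changes, so it was borrowed from Vetora.

borrowed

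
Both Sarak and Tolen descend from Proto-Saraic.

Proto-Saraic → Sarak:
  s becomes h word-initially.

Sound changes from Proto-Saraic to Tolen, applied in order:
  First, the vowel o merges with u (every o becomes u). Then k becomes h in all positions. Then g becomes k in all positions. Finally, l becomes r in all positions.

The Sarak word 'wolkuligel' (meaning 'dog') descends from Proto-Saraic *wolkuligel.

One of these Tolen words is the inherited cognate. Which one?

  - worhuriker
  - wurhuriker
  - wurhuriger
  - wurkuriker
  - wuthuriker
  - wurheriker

Tolen: *wolkuligel
  wolkuligel → wulkuligel   [vowel merger]
  wulkuligel → wulhuligel   [unconditioned shift]
  wulhuligel → wulhulikel   [unconditioned shift]
  wulhulikel → wurhuriker   [unconditioned shift]
  giving Tolen wurhuriker.

wurhuriker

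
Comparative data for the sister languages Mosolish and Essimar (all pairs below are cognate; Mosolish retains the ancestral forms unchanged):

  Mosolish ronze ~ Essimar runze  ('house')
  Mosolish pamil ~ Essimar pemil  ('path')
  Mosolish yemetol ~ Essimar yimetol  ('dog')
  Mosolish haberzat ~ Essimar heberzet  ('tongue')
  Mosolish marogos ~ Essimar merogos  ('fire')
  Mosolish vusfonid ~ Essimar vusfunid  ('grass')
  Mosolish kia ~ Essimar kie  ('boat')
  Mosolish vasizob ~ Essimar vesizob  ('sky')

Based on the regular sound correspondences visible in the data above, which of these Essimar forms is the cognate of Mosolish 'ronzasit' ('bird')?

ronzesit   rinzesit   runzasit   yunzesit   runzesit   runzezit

runzesit

ronze ~ runze, vusfonid ~ vusfunid — Mosolish o corresponds to Essimar u after a consonant, before a nasal.
haberzat ~ heberzet, vasizob ~ vesizob — Mosolish a corresponds to Essimar e after a consonant, before a consonant other than r, m, n, p, b, f, v.
Applying these to Mosolish 'ronzasit':
  ronzasit → runzasit   (o→u after a consonant, before a nasal)
  runzasit → runzesit   (a→e after a consonant, before a consonant other than r, m, n, p, b, f, v)
So the Essimar cognate is 'runzesit'.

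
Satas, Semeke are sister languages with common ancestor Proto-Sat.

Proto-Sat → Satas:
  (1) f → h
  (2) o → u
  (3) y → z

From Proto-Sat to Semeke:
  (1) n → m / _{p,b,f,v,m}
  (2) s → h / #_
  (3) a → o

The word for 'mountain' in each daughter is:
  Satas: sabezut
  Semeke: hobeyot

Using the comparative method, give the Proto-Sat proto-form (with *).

*sabeyot

Position 1: Satas has s, Semeke has h. Satas preserves s here (none of its changes turn any other segment into s), so the proto-segment is *s.
Position 5: Satas has z, Semeke has y. Semeke preserves y here (none of its changes turn any other segment into y), so the proto-segment is *y.
Verify the candidate proto-form against each daughter:
Satas: *sabeyot > sabeyut > sabezut  (by vowel merger, unconditioned shift)
Semeke: *sabeyot
  sabeyot (rule 1 does not apply)
  sabeyot → habeyot   [debuccalisation]
  habeyot → hobeyot   [vowel merger]
  giving Semeke hobeyot.
No other proto-form is consistent with every reflex, so the reconstruction is *sabeyot.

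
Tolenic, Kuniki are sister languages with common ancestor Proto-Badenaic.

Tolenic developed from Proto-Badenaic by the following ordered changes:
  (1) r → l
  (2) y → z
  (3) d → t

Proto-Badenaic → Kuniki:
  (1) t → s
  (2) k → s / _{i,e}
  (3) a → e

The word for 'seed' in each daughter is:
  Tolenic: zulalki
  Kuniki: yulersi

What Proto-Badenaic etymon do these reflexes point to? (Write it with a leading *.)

Position 4: Tolenic has a, Kuniki has e. Tolenic preserves a here (none of its changes turn any other segment into a), so the proto-segment is *a.
Position 1: Tolenic has z, Kuniki has y. Kuniki preserves y here (none of its changes turn any other segment into y), so the proto-segment is *y.
Position 6: Tolenic has k, Kuniki has s. Tolenic preserves k here (none of its changes turn any other segment into k), so the proto-segment is *k.
This points to *yularki. Verify forward in each daughter:
Tolenic: *yularki
  yularki → yulalki   [unconditioned shift]
  yulalki → zulalki   [unconditioned shift]
  zulalki (rule 3 does not apply)
  giving Tolenic zulalki.
Kuniki: start from *yularki.
  rule 1: no change — yularki
  rule 2 (palatalisation): yularki → yularsi
  rule 3 (vowel merger): yularsi → yulersi
  ⇒ Kuniki yulersi
Only *yularki yields all of Tolenic zulalki, Kuniki yulersi.

*yularki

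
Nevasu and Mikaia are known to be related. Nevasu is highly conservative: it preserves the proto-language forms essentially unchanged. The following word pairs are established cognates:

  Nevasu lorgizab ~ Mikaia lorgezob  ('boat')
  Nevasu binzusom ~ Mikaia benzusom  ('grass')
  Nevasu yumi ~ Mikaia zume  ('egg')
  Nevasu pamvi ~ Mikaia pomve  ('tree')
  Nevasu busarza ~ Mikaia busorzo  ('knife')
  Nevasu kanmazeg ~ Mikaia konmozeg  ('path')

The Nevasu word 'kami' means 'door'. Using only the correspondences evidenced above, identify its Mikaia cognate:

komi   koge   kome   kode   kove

kome

pamvi ~ pomve — Nevasu a corresponds to Mikaia o after a consonant, before a nasal.
yumi ~ zume, pamvi ~ pomve — Nevasu i corresponds to Mikaia e word-finally.
Applying these to Nevasu 'kami':
  kami → komi   (a→o after a consonant, before a nasal)
  komi → kome   (i→e word-finally)
So the Mikaia cognate is 'kome'.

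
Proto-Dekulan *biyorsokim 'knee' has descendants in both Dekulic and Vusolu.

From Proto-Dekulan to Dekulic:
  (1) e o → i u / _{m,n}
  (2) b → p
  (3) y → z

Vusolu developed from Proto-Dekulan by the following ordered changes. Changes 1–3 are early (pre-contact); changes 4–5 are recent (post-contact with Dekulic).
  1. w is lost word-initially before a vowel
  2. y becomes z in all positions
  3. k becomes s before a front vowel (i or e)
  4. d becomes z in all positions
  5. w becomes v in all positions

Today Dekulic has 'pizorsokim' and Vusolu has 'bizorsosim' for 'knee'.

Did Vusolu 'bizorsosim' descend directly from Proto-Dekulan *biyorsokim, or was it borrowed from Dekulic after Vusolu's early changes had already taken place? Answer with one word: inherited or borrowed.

inherited

If inherited, *biyorsokim would pass through all of Vusolu's changes:
Vusolu: *biyorsokim > bizorsokim > bizorsosim  (by unconditioned shift, palatalisation)
If borrowed from Dekulic 'pizorsokim' after the early changes, it would undergo only the recent ones:
  rule 4 (unconditioned shift): no change (pizorsokim)
  rule 5 (unconditioned shift): no change (pizorsokim)
  ⇒ as a loan: pizorsokim
Vusolu 'bizorsosim' matches the inherited outcome exactly, so it is an inherited cognate, not a loan.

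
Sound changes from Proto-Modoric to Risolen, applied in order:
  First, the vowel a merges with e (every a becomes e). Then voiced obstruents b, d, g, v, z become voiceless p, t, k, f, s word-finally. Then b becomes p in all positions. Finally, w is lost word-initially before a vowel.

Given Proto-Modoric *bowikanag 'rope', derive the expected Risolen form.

powikenek

Risolen: start from *bowikanag.
  rule 1 (vowel merger): bowikanag → bowikeneg
  rule 2 (final devoicing): bowikeneg → bowikenek
  rule 3 (unconditioned shift): bowikenek → powikenek
  rule 4: no change — powikenek
  ⇒ Risolen powikenek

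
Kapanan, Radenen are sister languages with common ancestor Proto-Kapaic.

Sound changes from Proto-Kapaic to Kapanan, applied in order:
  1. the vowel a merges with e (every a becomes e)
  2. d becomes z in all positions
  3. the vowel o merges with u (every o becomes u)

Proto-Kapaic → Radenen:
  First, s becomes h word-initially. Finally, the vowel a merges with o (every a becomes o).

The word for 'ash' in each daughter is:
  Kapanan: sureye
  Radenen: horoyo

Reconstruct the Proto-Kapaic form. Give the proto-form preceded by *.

Position 6: Kapanan has e, Radenen has o. Taking the neighbouring segments as reconstructed: Kapanan e could go back to *a or *e; Radenen o could go back to *a or *o — the one source consistent with every daughter is *a.
Position 4: Kapanan has e, Radenen has o. Taking the neighbouring segments as reconstructed: Kapanan e could go back to *a or *e; Radenen o could go back to *a or *o — the one source consistent with every daughter is *a.
Position 1: Kapanan has s, Radenen has h. Kapanan preserves s here (none of its changes turn any other segment into s), so the proto-segment is *s.
Continuing position by position gives *soraya; check it forward:
Kapanan: *soraya
  soraya → soreye   [vowel merger]
  soreye (rule 2 does not apply)
  soreye → sureye   [vowel merger]
  giving Kapanan sureye.
Radenen: *soraya
  soraya → horaya   [debuccalisation]
  horaya → horoyo   [vowel merger]
  giving Radenen horoyo.
Only *soraya yields all of Kapanan sureye, Radenen horoyo.

*soraya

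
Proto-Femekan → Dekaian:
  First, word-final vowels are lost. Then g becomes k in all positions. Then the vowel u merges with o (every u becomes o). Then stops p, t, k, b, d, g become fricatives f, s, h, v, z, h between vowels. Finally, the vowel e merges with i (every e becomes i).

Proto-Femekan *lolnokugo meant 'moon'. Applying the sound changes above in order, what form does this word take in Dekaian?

Dekaian: start from *lolnokugo.
  rule 1 (apocope): lolnokugo → lolnokug
  rule 2 (unconditioned shift): lolnokug → lolnokuk
  rule 3 (vowel merger): lolnokuk → lolnokok
  rule 4 (intervocalic lenition): lolnokok → lolnohok
  rule 5: no change — lolnohok
  ⇒ Dekaian lolnohok

lolnohok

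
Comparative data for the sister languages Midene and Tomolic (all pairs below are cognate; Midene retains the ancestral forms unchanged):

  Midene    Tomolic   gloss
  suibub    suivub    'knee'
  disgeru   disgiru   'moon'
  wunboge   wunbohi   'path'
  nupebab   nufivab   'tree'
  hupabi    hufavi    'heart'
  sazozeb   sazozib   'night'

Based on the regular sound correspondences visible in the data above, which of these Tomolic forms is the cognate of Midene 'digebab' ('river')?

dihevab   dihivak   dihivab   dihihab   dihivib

dihivab

wunboge ~ wunbohi — Midene g corresponds to Tomolic h between vowels (before a front vowel).
nupebab ~ nufivab, sazozeb ~ sazozib — Midene e corresponds to Tomolic i after a consonant, before a labial obstruent.
nupebab ~ nufivab — Midene b corresponds to Tomolic v between vowels (before a back vowel).
Applying these to Midene 'digebab':
  digebab → dihebab   (g→h between vowels (before a front vowel))
  dihebab → dihibab   (e→i after a consonant, before a labial obstruent)
  dihibab → dihivab   (b→v between vowels (before a back vowel))
So the Tomolic cognate is 'dihivab'.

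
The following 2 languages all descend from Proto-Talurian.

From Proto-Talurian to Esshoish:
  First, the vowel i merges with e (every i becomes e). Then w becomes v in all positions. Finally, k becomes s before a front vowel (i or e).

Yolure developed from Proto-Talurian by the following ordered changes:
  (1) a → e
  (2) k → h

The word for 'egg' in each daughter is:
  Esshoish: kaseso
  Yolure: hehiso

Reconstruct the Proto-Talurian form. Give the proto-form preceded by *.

*kakiso

Position 3: Esshoish has s, Yolure has h. Taking the neighbouring segments as reconstructed: Esshoish s could go back to *k or *s; Yolure h could go back to *k or *h — the one source consistent with every daughter is *k.
Position 2: Esshoish has a, Yolure has e. Esshoish preserves a here (none of its changes turn any other segment into a), so the proto-segment is *a.
Verify the candidate proto-form against each daughter:
Esshoish: *kakiso
  kakiso → kakeso   [vowel merger]
  kakeso (rule 2 does not apply)
  kakeso → kaseso   [palatalisation]
  giving Esshoish kaseso.
Yolure: *kakiso > kekiso > hehiso  (by vowel merger, unconditioned shift)
No other proto-form is consistent with every reflex, so the reconstruction is *kakiso.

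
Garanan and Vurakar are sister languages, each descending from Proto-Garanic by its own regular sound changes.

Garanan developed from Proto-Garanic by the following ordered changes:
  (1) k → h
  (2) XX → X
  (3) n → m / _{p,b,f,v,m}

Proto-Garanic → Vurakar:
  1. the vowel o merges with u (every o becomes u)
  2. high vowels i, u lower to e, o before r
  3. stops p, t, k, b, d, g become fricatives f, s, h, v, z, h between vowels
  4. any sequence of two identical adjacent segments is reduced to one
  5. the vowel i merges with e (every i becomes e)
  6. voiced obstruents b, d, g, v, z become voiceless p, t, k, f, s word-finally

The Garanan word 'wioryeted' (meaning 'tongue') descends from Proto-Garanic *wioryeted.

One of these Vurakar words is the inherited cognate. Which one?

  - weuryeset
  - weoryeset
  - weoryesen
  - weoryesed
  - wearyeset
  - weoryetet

weoryeset

Vurakar: *wioryeted
  wioryeted → wiuryeted   [vowel merger]
  wiuryeted → wioryeted   [pre-rhotic lowering]
  wioryeted → wioryesed   [intervocalic lenition]
  wioryesed (rule 4 does not apply)
  wioryesed → weoryesed   [vowel merger]
  weoryesed → weoryeset   [final devoicing]
  giving Vurakar weoryeset.
Only 'weoryeset' matches the regular Vurakar development of *wioryeted.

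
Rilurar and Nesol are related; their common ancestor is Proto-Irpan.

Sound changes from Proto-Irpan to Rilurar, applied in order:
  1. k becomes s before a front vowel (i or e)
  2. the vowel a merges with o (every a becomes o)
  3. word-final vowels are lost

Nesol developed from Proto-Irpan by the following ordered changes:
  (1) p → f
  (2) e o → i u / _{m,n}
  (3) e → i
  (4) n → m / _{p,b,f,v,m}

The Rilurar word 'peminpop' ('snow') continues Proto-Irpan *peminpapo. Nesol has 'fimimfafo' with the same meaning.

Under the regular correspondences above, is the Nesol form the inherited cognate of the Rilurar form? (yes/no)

Derive the expected Nesol reflex of *peminpapo:
Nesol: *peminpapo > feminfafo > fiminfafo > fimimfafo  (by unconditioned shift, pre-nasal raising, nasal place assimilation)
Nesol 'fimimfafo' matches the regular reflex exactly, so the pair is cognate.

yes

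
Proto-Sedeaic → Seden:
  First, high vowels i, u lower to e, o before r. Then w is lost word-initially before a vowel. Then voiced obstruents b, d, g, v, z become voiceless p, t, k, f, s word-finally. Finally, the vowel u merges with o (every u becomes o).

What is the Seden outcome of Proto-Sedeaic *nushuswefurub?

noshosweforop

Seden: *nushuswefurub > nushusweforub > nushusweforup > noshosweforop  (by pre-rhotic lowering, final devoicing, vowel merger)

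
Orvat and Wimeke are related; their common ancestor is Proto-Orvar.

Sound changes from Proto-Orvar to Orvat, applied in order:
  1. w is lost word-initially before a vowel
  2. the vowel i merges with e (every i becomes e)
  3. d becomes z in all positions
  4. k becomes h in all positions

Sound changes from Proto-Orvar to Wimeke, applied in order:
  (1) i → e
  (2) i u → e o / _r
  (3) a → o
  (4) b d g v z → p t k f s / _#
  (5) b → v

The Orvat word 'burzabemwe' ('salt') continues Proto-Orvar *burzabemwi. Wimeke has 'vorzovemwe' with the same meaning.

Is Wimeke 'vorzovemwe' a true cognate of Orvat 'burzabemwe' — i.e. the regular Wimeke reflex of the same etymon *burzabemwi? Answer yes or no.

yes

Derive the expected Wimeke reflex of *burzabemwi:
Wimeke: *burzabemwi > burzabemwe > borzabemwe > borzobemwe > vorzovemwe  (by vowel merger, pre-rhotic lowering, vowel merger, unconditioned shift)
Wimeke 'vorzovemwe' matches the regular reflex exactly, so the pair is cognate.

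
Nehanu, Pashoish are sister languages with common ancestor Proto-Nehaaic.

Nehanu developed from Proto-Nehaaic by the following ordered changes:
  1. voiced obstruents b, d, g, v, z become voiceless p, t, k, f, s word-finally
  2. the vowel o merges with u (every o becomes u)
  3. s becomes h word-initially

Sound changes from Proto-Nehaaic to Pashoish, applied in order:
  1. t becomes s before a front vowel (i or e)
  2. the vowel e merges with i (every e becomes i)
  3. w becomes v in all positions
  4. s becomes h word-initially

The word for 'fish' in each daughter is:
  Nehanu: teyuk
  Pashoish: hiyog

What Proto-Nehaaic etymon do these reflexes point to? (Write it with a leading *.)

Position 4: Nehanu has u, Pashoish has o. Pashoish preserves o here (none of its changes turn any other segment into o), so the proto-segment is *o.
Position 2: Nehanu has e, Pashoish has i. Nehanu preserves e here (none of its changes turn any other segment into e), so the proto-segment is *e.
Position 1: Nehanu has t, Pashoish has h. Taking the neighbouring segments as reconstructed: Nehanu t can only go back to *t; Pashoish h could go back to *t or *s or *h — the one source consistent with every daughter is *t.
Continuing position by position gives *teyog; check it forward:
Nehanu: *teyog > teyok > teyuk  (by final devoicing, vowel merger)
Pashoish: *teyog > seyog > siyog > hiyog  (by palatalisation, vowel merger, debuccalisation)
No other proto-form is consistent with every reflex, so the reconstruction is *teyog.

*teyog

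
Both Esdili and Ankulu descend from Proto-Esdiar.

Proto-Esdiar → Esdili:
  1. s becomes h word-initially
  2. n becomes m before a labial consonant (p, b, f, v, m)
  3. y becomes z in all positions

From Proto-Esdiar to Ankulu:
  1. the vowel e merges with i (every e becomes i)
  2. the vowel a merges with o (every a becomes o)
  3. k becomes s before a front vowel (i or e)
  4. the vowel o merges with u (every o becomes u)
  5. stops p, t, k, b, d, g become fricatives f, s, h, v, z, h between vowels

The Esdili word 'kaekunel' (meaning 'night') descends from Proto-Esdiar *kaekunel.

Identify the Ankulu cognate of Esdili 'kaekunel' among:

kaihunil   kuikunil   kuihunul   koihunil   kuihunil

kuihunil

Ankulu: *kaekunel
  kaekunel → kaikunil   [vowel merger]
  kaikunil → koikunil   [vowel merger]
  koikunil (rule 3 does not apply)
  koikunil → kuikunil   [vowel merger]
  kuikunil → kuihunil   [intervocalic lenition]
  giving Ankulu kuihunil.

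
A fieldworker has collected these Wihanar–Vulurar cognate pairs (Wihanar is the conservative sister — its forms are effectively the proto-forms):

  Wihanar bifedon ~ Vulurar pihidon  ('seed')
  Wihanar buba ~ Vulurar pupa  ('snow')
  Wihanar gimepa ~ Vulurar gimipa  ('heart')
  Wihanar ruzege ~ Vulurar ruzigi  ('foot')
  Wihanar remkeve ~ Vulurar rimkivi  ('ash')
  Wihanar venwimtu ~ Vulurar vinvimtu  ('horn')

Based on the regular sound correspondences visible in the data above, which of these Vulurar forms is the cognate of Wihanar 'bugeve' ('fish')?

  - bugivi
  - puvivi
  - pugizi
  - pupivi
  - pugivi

pugivi

buba ~ pupa — Wihanar b corresponds to Vulurar p word-initially before a back vowel.
remkeve ~ rimkivi — Wihanar e corresponds to Vulurar i after a consonant, before a labial obstruent.
ruzege ~ ruzigi, remkeve ~ rimkivi — Wihanar e corresponds to Vulurar i word-finally.
Applying these to Wihanar 'bugeve':
  bugeve → pugeve   (b→p word-initially before a back vowel)
  pugeve → pugive   (e→i after a consonant, before a labial obstruent)
  pugive → pugivi   (e→i word-finally)
So the Vulurar cognate is 'pugivi'.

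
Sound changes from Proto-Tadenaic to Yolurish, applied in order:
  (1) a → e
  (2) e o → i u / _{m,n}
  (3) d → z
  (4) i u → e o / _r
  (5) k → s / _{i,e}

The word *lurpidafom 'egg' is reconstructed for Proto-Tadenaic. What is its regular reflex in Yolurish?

Yolurish: start from *lurpidafom.
  rule 1 (vowel merger): lurpidafom → lurpidefom
  rule 2 (pre-nasal raising): lurpidefom → lurpidefum
  rule 3 (unconditioned shift): lurpidefum → lurpizefum
  rule 4 (pre-rhotic lowering): lurpizefum → lorpizefum
  rule 5: no change — lorpizefum
  ⇒ Yolurish lorpizefum

lorpizefum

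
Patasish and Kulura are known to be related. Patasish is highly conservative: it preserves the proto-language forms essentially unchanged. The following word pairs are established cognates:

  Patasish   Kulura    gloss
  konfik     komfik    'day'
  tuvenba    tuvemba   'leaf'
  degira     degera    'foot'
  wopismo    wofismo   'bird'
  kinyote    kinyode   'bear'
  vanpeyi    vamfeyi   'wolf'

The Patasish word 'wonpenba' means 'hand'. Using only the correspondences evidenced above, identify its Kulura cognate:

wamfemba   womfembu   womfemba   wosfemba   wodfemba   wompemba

vanpeyi ~ vamfeyi — Patasish n corresponds to Kulura m after a vowel, before a labial obstruent.
vanpeyi ~ vamfeyi — Patasish p corresponds to Kulura f after a consonant, before a front vowel.
tuvenba ~ tuvemba — Patasish n corresponds to Kulura m after a vowel, before a labial obstruent.
Applying these to Patasish 'wonpenba':
  wonpenba → wompenba   (n→m after a vowel, before a labial obstruent)
  wompenba → womfenba   (p→f after a consonant, before a front vowel)
  womfenba → womfemba   (n→m after a vowel, before a labial obstruent)
So the Kulura cognate is 'womfemba'.

womfemba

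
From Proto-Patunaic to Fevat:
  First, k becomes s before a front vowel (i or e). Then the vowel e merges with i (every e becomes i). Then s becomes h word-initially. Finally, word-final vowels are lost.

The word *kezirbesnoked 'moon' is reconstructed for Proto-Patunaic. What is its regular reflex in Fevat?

hizirbisnosid

Fevat: start from *kezirbesnoked.
  rule 1 (palatalisation): kezirbesnoked → sezirbesnosed
  rule 2 (vowel merger): sezirbesnosed → sizirbisnosid
  rule 3 (debuccalisation): sizirbisnosid → hizirbisnosid
  rule 4: no change — hizirbisnosid
  ⇒ Fevat hizirbisnosid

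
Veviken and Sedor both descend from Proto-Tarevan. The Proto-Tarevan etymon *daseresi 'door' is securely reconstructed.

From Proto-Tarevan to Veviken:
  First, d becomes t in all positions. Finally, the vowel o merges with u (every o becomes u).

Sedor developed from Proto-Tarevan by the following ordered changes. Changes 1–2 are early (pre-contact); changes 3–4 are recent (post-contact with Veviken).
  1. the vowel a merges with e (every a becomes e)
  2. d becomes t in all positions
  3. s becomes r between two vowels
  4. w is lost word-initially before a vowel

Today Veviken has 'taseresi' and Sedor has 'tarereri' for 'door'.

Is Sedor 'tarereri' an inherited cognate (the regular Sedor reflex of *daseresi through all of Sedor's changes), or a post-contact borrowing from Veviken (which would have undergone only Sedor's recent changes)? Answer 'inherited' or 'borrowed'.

borrowed

If inherited, *daseresi would pass through all of Sedor's changes:
Sedor: start from *daseresi.
  rule 1 (vowel merger): daseresi → deseresi
  rule 2 (unconditioned shift): deseresi → teseresi
  rule 3 (rhotacism): teseresi → terereri
  rule 4: no change — terereri
  ⇒ Sedor terereri
If borrowed from Veviken 'taseresi' after the early changes, it would undergo only the recent ones:
  rule 3 (rhotacism): taseresi → tarereri
  rule 4 (glide loss): no change (tarereri)
  ⇒ as a loan: tarereri
Sedor 'tarereri' matches the loan outcome 'tarereri', not the inherited 'terereri' — it skipped the early Sedor changes, so it was borrowed from Veviken.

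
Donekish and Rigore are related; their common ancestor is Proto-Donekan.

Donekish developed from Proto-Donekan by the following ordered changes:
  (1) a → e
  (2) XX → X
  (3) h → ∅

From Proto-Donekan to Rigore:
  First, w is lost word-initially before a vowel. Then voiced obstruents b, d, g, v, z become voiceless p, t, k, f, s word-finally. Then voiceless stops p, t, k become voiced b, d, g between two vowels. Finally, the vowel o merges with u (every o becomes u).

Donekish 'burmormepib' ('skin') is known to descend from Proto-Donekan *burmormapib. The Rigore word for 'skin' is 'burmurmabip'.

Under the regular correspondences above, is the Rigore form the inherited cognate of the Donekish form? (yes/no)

yes

Derive the expected Rigore reflex of *burmormapib:
Rigore: *burmormapib
  burmormapib (rule 1 does not apply)
  burmormapib → burmormapip   [final devoicing]
  burmormapip → burmormabip   [intervocalic voicing]
  burmormabip → burmurmabip   [vowel merger]
  giving Rigore burmurmabip.
Rigore 'burmurmabip' matches the regular reflex exactly, so the pair is cognate.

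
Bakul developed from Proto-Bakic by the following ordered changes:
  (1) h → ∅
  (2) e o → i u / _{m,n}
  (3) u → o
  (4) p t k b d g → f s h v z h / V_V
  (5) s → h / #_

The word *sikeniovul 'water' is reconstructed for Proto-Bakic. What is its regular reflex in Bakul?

hihiniovol

Bakul: *sikeniovul
  sikeniovul (rule 1 does not apply)
  sikeniovul → sikiniovul   [pre-nasal raising]
  sikiniovul → sikiniovol   [vowel merger]
  sikiniovol → sihiniovol   [intervocalic lenition]
  sihiniovol → hihiniovol   [debuccalisation]
  giving Bakul hihiniovol.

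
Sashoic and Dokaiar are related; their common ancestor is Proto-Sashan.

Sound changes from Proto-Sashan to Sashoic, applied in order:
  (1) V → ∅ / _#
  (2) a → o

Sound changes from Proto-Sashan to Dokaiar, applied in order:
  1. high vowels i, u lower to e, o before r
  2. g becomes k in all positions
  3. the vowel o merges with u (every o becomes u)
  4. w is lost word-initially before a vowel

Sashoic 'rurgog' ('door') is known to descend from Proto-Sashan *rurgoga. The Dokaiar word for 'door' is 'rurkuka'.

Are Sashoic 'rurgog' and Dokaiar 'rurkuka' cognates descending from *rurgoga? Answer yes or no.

yes

Derive the expected Dokaiar reflex of *rurgoga:
Dokaiar: *rurgoga > rorgoga > rorkoka > rurkuka  (by pre-rhotic lowering, unconditioned shift, vowel merger)
Dokaiar 'rurkuka' matches the regular reflex exactly, so the pair is cognate.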